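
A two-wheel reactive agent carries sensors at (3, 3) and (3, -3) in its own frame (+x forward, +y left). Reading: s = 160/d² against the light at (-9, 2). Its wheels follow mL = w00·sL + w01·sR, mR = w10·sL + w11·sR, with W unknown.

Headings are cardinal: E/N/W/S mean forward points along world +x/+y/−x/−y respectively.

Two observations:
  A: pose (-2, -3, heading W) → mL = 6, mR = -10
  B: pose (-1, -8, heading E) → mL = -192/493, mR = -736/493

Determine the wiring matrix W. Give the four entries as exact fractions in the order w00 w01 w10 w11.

obs A: pose=(-2,-3,W) → sL=2, sR=8, mL=6, mR=-10
obs B: pose=(-1,-8,E) → sL=16/17, sR=16/29, mL=-192/493, mR=-736/493
sensor matrix S = [[2, 8], [16/17, 16/29]]; det S = -3168/493
solve [mL_A; mL_B] = S·[w00; w01] and [mR_A; mR_B] = S·[w10; w11]:
  w00 = -1, w01 = 1, w10 = -1, w11 = -1

-1 1 -1 -1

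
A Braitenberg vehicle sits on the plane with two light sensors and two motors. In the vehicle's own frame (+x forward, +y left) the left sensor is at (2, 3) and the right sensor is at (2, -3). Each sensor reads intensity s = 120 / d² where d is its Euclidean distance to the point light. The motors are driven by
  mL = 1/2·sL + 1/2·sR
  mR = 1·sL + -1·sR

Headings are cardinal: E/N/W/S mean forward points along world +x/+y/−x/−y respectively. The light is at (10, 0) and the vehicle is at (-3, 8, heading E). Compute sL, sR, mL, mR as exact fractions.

left sensor world pos  = (-1, 11); dL² = 242
right sensor world pos = (-1, 5); dR² = 146
sL = 120/242 = 60/121
sR = 120/146 = 60/73
mL = 1/2·sL + 1/2·sR = 5820/8833
mR = 1·sL + -1·sR = -2880/8833

60/121 60/73 5820/8833 -2880/8833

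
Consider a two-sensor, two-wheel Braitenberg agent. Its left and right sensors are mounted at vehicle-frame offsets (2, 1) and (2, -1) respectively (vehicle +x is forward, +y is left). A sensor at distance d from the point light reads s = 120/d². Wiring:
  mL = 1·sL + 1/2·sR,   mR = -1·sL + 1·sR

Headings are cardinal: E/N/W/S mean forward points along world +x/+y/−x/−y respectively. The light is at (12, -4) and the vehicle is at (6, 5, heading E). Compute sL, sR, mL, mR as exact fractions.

30/29 3/2 207/116 27/58

left sensor world pos  = (8, 6); dL² = 116
right sensor world pos = (8, 4); dR² = 80
sL = 120/116 = 30/29
sR = 120/80 = 3/2
mL = 1·sL + 1/2·sR = 207/116
mR = -1·sL + 1·sR = 27/58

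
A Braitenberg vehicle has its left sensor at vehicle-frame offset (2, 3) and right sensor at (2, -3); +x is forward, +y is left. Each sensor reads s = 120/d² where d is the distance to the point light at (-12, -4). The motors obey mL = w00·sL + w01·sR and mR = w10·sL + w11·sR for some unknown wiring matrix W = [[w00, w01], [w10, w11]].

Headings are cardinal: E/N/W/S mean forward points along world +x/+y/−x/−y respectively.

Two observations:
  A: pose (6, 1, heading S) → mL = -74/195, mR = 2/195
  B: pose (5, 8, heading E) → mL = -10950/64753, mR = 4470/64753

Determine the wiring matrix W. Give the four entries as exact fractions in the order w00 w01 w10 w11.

1/2 -1 1 -1/2

obs A: pose=(6,1,S) → sL=4/15, sR=20/39, mL=-74/195, mR=2/195
obs B: pose=(5,8,E) → sL=60/293, sR=60/221, mL=-10950/64753, mR=4470/64753
sensor matrix S = [[4/15, 20/39], [60/293, 60/221]]; det S = -2112/64753
solve [mL_A; mL_B] = S·[w00; w01] and [mR_A; mR_B] = S·[w10; w11]:
  w00 = 1/2, w01 = -1, w10 = 1, w11 = -1/2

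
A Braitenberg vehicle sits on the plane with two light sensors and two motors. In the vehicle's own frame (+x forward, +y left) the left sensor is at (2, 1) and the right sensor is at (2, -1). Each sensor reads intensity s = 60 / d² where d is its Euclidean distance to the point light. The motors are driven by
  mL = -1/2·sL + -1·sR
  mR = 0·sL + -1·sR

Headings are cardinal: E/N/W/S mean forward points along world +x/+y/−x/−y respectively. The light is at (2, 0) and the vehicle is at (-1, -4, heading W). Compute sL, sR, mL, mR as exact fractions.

left sensor world pos  = (-3, -5); dL² = 50
right sensor world pos = (-3, -3); dR² = 34
sL = 60/50 = 6/5
sR = 60/34 = 30/17
mL = -1/2·sL + -1·sR = -201/85
mR = 0·sL + -1·sR = -30/17

6/5 30/17 -201/85 -30/17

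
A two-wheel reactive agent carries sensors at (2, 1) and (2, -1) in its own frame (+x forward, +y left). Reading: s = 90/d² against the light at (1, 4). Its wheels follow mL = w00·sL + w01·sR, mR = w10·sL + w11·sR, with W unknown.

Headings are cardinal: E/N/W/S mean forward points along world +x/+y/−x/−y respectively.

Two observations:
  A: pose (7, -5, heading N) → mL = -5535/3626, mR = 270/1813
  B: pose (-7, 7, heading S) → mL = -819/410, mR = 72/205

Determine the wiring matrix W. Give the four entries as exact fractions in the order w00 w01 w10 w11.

obs A: pose=(7,-5,N) → sL=45/37, sR=45/49, mL=-5535/3626, mR=270/1813
obs B: pose=(-7,7,S) → sL=9/5, sR=45/41, mL=-819/410, mR=72/205
sensor matrix S = [[45/37, 45/49], [9/5, 45/41]]; det S = -23652/74333
solve [mL_A; mL_B] = S·[w00; w01] and [mR_A; mR_B] = S·[w10; w11]:
  w00 = -1/2, w01 = -1, w10 = 1/2, w11 = -1/2

-1/2 -1 1/2 -1/2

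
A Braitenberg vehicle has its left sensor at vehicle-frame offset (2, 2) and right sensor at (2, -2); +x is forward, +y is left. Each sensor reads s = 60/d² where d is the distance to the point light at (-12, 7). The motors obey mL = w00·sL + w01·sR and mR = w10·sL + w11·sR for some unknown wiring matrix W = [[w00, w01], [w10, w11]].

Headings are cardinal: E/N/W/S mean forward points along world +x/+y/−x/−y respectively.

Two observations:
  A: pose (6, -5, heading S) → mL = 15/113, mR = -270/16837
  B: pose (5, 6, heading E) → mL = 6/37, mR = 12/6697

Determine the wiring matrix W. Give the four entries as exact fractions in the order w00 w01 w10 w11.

0 1 1/2 -1/2

obs A: pose=(6,-5,S) → sL=15/149, sR=15/113, mL=15/113, mR=-270/16837
obs B: pose=(5,6,E) → sL=30/181, sR=6/37, mL=6/37, mR=12/6697
sensor matrix S = [[15/149, 15/113], [30/181, 6/37]]; det S = -640080/112757389
solve [mL_A; mL_B] = S·[w00; w01] and [mR_A; mR_B] = S·[w10; w11]:
  w00 = 0, w01 = 1, w10 = 1/2, w11 = -1/2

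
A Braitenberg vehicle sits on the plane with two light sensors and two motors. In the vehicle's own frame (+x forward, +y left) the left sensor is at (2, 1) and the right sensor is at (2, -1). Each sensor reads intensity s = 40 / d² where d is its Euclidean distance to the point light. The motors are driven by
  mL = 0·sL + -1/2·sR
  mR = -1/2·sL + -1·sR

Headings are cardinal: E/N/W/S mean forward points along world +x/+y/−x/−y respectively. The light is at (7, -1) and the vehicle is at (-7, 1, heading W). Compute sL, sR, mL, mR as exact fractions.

40/257 8/53 -4/53 -3116/13621

left sensor world pos  = (-9, 0); dL² = 257
right sensor world pos = (-9, 2); dR² = 265
sL = 40/257 = 40/257
sR = 40/265 = 8/53
mL = 0·sL + -1/2·sR = -4/53
mR = -1/2·sL + -1·sR = -3116/13621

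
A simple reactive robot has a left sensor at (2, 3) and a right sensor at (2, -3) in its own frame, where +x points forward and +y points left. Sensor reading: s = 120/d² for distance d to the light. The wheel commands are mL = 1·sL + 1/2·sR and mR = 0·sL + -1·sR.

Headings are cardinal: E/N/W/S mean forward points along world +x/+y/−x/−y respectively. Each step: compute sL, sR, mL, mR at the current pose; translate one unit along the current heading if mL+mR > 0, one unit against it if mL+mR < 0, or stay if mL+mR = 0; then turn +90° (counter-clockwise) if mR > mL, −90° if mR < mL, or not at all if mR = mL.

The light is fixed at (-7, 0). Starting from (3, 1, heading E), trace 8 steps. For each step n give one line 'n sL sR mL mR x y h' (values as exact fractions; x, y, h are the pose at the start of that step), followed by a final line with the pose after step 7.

0 3/4 30/37 171/148 -30/37 3 1 E
1 120/197 24/13 3924/2561 -24/13 4 1 S
2 60/41 60/53 4410/2173 -60/53 4 2 W
3 24/13 24/37 1044/481 -24/37 3 2 N
4 2/3 5/6 13/12 -5/6 3 3 E
5 120/197 24/13 3924/2561 -24/13 4 3 S
6 60/41 12/13 1026/533 -12/13 4 4 W
7 24/17 24/41 1188/697 -24/41 3 4 N
final 3 5 E

n=0: pose=(3,1,E); sL=3/4, sR=30/37; mL=171/148, mR=-30/37; mL+mR=51/148 → advance +1; mR−mL=-291/148 → turn -1·90°
n=1: pose=(4,1,S); sL=120/197, sR=24/13; mL=3924/2561, mR=-24/13; mL+mR=-804/2561 → advance -1; mR−mL=-8652/2561 → turn -1·90°
n=2: pose=(4,2,W); sL=60/41, sR=60/53; mL=4410/2173, mR=-60/53; mL+mR=1950/2173 → advance +1; mR−mL=-6870/2173 → turn -1·90°
n=3: pose=(3,2,N); sL=24/13, sR=24/37; mL=1044/481, mR=-24/37; mL+mR=732/481 → advance +1; mR−mL=-1356/481 → turn -1·90°
n=4: pose=(3,3,E); sL=2/3, sR=5/6; mL=13/12, mR=-5/6; mL+mR=1/4 → advance +1; mR−mL=-23/12 → turn -1·90°
n=5: pose=(4,3,S); sL=120/197, sR=24/13; mL=3924/2561, mR=-24/13; mL+mR=-804/2561 → advance -1; mR−mL=-8652/2561 → turn -1·90°
n=6: pose=(4,4,W); sL=60/41, sR=12/13; mL=1026/533, mR=-12/13; mL+mR=534/533 → advance +1; mR−mL=-1518/533 → turn -1·90°
n=7: pose=(3,4,N); sL=24/17, sR=24/41; mL=1188/697, mR=-24/41; mL+mR=780/697 → advance +1; mR−mL=-1596/697 → turn -1·90°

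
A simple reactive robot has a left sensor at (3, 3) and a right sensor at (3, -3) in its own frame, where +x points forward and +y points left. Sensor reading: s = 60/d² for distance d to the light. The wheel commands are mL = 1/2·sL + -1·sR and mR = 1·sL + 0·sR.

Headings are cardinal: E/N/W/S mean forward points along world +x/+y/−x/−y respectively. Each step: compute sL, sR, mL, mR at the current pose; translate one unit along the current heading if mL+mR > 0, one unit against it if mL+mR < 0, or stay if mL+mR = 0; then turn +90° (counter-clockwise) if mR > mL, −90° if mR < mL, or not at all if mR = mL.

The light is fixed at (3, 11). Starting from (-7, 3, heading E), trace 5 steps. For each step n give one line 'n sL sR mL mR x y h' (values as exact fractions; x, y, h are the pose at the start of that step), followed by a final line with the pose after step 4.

n=0: pose=(-7,3,E); sL=30/37, sR=6/17; mL=33/629, mR=30/37; mL+mR=543/629 → advance +1; mR−mL=477/629 → turn +1·90°
n=1: pose=(-6,3,N); sL=60/169, sR=60/61; mL=-8310/10309, mR=60/169; mL+mR=-4650/10309 → advance -1; mR−mL=11970/10309 → turn +1·90°
n=2: pose=(-6,2,W); sL=5/24, sR=1/3; mL=-11/48, mR=5/24; mL+mR=-1/48 → advance -1; mR−mL=7/16 → turn +1·90°
n=3: pose=(-5,2,S); sL=60/169, sR=12/53; mL=-438/8957, mR=60/169; mL+mR=2742/8957 → advance +1; mR−mL=3618/8957 → turn +1·90°
n=4: pose=(-5,1,E); sL=30/37, sR=30/97; mL=345/3589, mR=30/37; mL+mR=3255/3589 → advance +1; mR−mL=2565/3589 → turn +1·90°

0 30/37 6/17 33/629 30/37 -7 3 E
1 60/169 60/61 -8310/10309 60/169 -6 3 N
2 5/24 1/3 -11/48 5/24 -6 2 W
3 60/169 12/53 -438/8957 60/169 -5 2 S
4 30/37 30/97 345/3589 30/37 -5 1 E
final -4 1 N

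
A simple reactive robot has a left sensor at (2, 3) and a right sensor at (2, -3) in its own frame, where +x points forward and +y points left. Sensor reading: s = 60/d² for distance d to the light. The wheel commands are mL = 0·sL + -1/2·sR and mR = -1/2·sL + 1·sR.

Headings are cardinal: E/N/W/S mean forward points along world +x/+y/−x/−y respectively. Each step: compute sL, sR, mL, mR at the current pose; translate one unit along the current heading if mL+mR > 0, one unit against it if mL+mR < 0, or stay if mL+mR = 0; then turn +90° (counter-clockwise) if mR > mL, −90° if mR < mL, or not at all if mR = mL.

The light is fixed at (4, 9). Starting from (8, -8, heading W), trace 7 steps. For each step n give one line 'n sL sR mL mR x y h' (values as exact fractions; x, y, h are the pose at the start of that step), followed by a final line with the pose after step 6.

0 15/101 3/10 -3/20 114/505 8 -8 W
1 60/397 60/361 -30/361 12990/143317 7 -8 S
2 6/25 30/233 -15/233 51/5825 7 -9 E
3 60/257 60/281 -30/281 6990/72217 6 -9 N
4 15/121 15/64 -15/128 1335/7744 6 -10 W
5 60/457 12/89 -6/89 2814/40673 5 -10 S
6 30/149 30/269 -15/269 435/40081 5 -11 E
final 4 -11 N

n=0: pose=(8,-8,W); sL=15/101, sR=3/10; mL=-3/20, mR=114/505; mL+mR=153/2020 → advance +1; mR−mL=759/2020 → turn +1·90°
n=1: pose=(7,-8,S); sL=60/397, sR=60/361; mL=-30/361, mR=12990/143317; mL+mR=1080/143317 → advance +1; mR−mL=24900/143317 → turn +1·90°
n=2: pose=(7,-9,E); sL=6/25, sR=30/233; mL=-15/233, mR=51/5825; mL+mR=-324/5825 → advance -1; mR−mL=426/5825 → turn +1·90°
n=3: pose=(6,-9,N); sL=60/257, sR=60/281; mL=-30/281, mR=6990/72217; mL+mR=-720/72217 → advance -1; mR−mL=14700/72217 → turn +1·90°
n=4: pose=(6,-10,W); sL=15/121, sR=15/64; mL=-15/128, mR=1335/7744; mL+mR=855/15488 → advance +1; mR−mL=4485/15488 → turn +1·90°
n=5: pose=(5,-10,S); sL=60/457, sR=12/89; mL=-6/89, mR=2814/40673; mL+mR=72/40673 → advance +1; mR−mL=5556/40673 → turn +1·90°
n=6: pose=(5,-11,E); sL=30/149, sR=30/269; mL=-15/269, mR=435/40081; mL+mR=-1800/40081 → advance -1; mR−mL=2670/40081 → turn +1·90°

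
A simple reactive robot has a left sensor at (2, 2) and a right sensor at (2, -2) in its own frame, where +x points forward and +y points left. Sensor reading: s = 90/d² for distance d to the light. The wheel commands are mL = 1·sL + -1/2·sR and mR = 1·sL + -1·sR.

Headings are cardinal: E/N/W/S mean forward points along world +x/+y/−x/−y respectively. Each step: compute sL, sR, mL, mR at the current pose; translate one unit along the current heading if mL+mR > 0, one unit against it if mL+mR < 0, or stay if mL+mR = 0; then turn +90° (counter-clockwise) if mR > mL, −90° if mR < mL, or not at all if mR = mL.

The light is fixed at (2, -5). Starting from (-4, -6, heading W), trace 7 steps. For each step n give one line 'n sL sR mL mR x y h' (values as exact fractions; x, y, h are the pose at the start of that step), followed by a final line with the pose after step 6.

n=0: pose=(-4,-6,W); sL=90/73, sR=18/13; mL=513/949, mR=-144/949; mL+mR=369/949 → advance +1; mR−mL=-9/13 → turn -1·90°
n=1: pose=(-5,-6,N); sL=45/41, sR=45/13; mL=-675/1066, mR=-1260/533; mL+mR=-3195/1066 → advance -1; mR−mL=-45/26 → turn -1·90°
n=2: pose=(-5,-7,E); sL=18/5, sR=90/41; mL=513/205, mR=288/205; mL+mR=801/205 → advance +1; mR−mL=-45/41 → turn -1·90°
n=3: pose=(-4,-7,S); sL=45/16, sR=9/8; mL=9/4, mR=27/16; mL+mR=63/16 → advance +1; mR−mL=-9/16 → turn -1·90°
n=4: pose=(-4,-8,W); sL=90/89, sR=18/13; mL=369/1157, mR=-432/1157; mL+mR=-63/1157 → advance -1; mR−mL=-9/13 → turn -1·90°
n=5: pose=(-3,-8,N); sL=9/5, sR=9; mL=-27/10, mR=-36/5; mL+mR=-99/10 → advance -1; mR−mL=-9/2 → turn -1·90°
n=6: pose=(-3,-9,E); sL=90/13, sR=2; mL=77/13, mR=64/13; mL+mR=141/13 → advance +1; mR−mL=-1 → turn -1·90°

0 90/73 18/13 513/949 -144/949 -4 -6 W
1 45/41 45/13 -675/1066 -1260/533 -5 -6 N
2 18/5 90/41 513/205 288/205 -5 -7 E
3 45/16 9/8 9/4 27/16 -4 -7 S
4 90/89 18/13 369/1157 -432/1157 -4 -8 W
5 9/5 9 -27/10 -36/5 -3 -8 N
6 90/13 2 77/13 64/13 -3 -9 E
final -2 -9 S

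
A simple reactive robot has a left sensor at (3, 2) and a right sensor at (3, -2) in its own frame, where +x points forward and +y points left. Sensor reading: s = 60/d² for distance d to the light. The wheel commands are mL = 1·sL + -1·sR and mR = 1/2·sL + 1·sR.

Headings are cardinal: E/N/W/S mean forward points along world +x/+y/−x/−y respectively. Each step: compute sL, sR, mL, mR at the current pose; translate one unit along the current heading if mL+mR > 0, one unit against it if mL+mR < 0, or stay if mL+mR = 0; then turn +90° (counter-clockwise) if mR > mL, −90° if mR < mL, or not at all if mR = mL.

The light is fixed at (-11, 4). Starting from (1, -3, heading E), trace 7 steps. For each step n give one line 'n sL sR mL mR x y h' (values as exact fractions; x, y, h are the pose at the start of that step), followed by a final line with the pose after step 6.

0 6/25 10/51 56/1275 403/1275 1 -3 E
1 60/137 60/241 6240/33017 15450/33017 2 -3 N
2 15/41 15/29 -180/1189 1665/2378 2 -2 W
3 60/277 60/181 -5760/50137 22050/50137 1 -2 S
4 6/25 10/51 56/1275 403/1275 1 -3 E
5 60/137 60/241 6240/33017 15450/33017 2 -3 N
6 15/41 15/29 -180/1189 1665/2378 2 -2 W
final 1 -2 S

n=0: pose=(1,-3,E); sL=6/25, sR=10/51; mL=56/1275, mR=403/1275; mL+mR=9/25 → advance +1; mR−mL=347/1275 → turn +1·90°
n=1: pose=(2,-3,N); sL=60/137, sR=60/241; mL=6240/33017, mR=15450/33017; mL+mR=90/137 → advance +1; mR−mL=9210/33017 → turn +1·90°
n=2: pose=(2,-2,W); sL=15/41, sR=15/29; mL=-180/1189, mR=1665/2378; mL+mR=45/82 → advance +1; mR−mL=2025/2378 → turn +1·90°
n=3: pose=(1,-2,S); sL=60/277, sR=60/181; mL=-5760/50137, mR=22050/50137; mL+mR=90/277 → advance +1; mR−mL=27810/50137 → turn +1·90°
n=4: pose=(1,-3,E); sL=6/25, sR=10/51; mL=56/1275, mR=403/1275; mL+mR=9/25 → advance +1; mR−mL=347/1275 → turn +1·90°
n=5: pose=(2,-3,N); sL=60/137, sR=60/241; mL=6240/33017, mR=15450/33017; mL+mR=90/137 → advance +1; mR−mL=9210/33017 → turn +1·90°
n=6: pose=(2,-2,W); sL=15/41, sR=15/29; mL=-180/1189, mR=1665/2378; mL+mR=45/82 → advance +1; mR−mL=2025/2378 → turn +1·90°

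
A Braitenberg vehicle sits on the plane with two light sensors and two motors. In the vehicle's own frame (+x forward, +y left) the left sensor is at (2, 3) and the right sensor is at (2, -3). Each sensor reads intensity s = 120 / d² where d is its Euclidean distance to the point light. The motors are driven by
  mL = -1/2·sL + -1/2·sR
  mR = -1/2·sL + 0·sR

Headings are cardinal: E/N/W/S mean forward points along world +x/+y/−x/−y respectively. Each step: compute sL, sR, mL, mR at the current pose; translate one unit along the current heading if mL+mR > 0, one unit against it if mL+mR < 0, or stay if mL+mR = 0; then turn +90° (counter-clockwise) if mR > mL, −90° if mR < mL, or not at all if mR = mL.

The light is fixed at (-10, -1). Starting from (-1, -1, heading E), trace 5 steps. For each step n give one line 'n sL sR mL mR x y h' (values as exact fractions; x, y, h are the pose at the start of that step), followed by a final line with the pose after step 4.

0 12/13 12/13 -12/13 -6/13 -1 -1 E
1 120/29 24/25 -1848/725 -60/29 -2 -1 N
2 30/13 3 -69/26 -15/13 -2 -2 W
3 40/51 8/3 -88/51 -20/51 -1 -2 S
4 12/13 12/13 -12/13 -6/13 -1 -1 E
final -2 -1 N

n=0: pose=(-1,-1,E); sL=12/13, sR=12/13; mL=-12/13, mR=-6/13; mL+mR=-18/13 → advance -1; mR−mL=6/13 → turn +1·90°
n=1: pose=(-2,-1,N); sL=120/29, sR=24/25; mL=-1848/725, mR=-60/29; mL+mR=-3348/725 → advance -1; mR−mL=12/25 → turn +1·90°
n=2: pose=(-2,-2,W); sL=30/13, sR=3; mL=-69/26, mR=-15/13; mL+mR=-99/26 → advance -1; mR−mL=3/2 → turn +1·90°
n=3: pose=(-1,-2,S); sL=40/51, sR=8/3; mL=-88/51, mR=-20/51; mL+mR=-36/17 → advance -1; mR−mL=4/3 → turn +1·90°
n=4: pose=(-1,-1,E); sL=12/13, sR=12/13; mL=-12/13, mR=-6/13; mL+mR=-18/13 → advance -1; mR−mL=6/13 → turn +1·90°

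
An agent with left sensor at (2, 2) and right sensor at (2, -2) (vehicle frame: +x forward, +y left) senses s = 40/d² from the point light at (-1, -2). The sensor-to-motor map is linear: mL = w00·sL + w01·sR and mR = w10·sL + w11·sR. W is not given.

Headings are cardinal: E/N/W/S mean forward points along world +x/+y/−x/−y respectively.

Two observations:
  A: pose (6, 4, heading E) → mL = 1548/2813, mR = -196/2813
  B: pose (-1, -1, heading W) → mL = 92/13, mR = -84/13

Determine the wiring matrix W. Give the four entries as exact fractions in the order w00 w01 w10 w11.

1/2 1 -1 1/2

obs A: pose=(6,4,E) → sL=8/29, sR=40/97, mL=1548/2813, mR=-196/2813
obs B: pose=(-1,-1,W) → sL=8, sR=40/13, mL=92/13, mR=-84/13
sensor matrix S = [[8/29, 40/97], [8, 40/13]]; det S = -89600/36569
solve [mL_A; mL_B] = S·[w00; w01] and [mR_A; mR_B] = S·[w10; w11]:
  w00 = 1/2, w01 = 1, w10 = -1, w11 = 1/2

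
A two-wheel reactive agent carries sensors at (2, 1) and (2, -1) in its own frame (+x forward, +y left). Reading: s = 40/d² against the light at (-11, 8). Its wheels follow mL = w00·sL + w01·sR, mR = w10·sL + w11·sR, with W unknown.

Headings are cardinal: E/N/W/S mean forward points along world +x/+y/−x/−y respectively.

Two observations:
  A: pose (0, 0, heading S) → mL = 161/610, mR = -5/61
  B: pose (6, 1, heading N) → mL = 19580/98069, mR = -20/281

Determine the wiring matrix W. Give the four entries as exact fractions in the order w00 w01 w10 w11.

1 1/2 -1/2 0

obs A: pose=(0,0,S) → sL=10/61, sR=1/5, mL=161/610, mR=-5/61
obs B: pose=(6,1,N) → sL=40/281, sR=40/349, mL=19580/98069, mR=-20/281
sensor matrix S = [[10/61, 1/5], [40/281, 40/349]]; det S = -57912/5982209
solve [mL_A; mL_B] = S·[w00; w01] and [mR_A; mR_B] = S·[w10; w11]:
  w00 = 1, w01 = 1/2, w10 = -1/2, w11 = 0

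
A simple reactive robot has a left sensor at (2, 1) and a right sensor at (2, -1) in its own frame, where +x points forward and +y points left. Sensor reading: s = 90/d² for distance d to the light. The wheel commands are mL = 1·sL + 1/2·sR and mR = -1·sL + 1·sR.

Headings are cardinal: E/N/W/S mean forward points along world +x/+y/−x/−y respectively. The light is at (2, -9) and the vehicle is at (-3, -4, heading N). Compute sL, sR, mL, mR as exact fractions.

18/17 18/13 387/221 72/221

left sensor world pos  = (-4, -2); dL² = 85
right sensor world pos = (-2, -2); dR² = 65
sL = 90/85 = 18/17
sR = 90/65 = 18/13
mL = 1·sL + 1/2·sR = 387/221
mR = -1·sL + 1·sR = 72/221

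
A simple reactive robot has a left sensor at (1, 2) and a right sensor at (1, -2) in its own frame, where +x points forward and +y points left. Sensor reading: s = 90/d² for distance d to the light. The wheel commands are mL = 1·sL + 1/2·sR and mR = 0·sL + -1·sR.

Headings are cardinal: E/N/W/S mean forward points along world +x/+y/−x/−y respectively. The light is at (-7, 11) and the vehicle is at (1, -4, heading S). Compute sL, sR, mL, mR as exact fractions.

left sensor world pos  = (3, -5); dL² = 356
right sensor world pos = (-1, -5); dR² = 292
sL = 90/356 = 45/178
sR = 90/292 = 45/146
mL = 1·sL + 1/2·sR = 10575/25988
mR = 0·sL + -1·sR = -45/146

45/178 45/146 10575/25988 -45/146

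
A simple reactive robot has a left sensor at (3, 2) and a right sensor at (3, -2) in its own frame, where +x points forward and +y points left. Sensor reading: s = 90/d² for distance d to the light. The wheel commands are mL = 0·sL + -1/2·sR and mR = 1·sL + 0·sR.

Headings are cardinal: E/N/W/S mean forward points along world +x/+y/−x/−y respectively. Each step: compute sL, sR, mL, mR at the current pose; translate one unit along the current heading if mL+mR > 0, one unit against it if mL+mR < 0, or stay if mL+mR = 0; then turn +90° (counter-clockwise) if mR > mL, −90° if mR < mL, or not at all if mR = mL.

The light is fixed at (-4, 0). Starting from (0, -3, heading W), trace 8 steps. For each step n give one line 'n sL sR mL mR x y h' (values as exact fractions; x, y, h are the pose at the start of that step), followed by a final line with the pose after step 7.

n=0: pose=(0,-3,W); sL=45/13, sR=45; mL=-45/2, mR=45/13; mL+mR=-495/26 → advance -1; mR−mL=675/26 → turn +1·90°
n=1: pose=(1,-3,S); sL=18/17, sR=2; mL=-1, mR=18/17; mL+mR=1/17 → advance +1; mR−mL=35/17 → turn +1·90°
n=2: pose=(1,-4,E); sL=45/34, sR=9/10; mL=-9/20, mR=45/34; mL+mR=297/340 → advance +1; mR−mL=603/340 → turn +1·90°
n=3: pose=(2,-4,N); sL=90/17, sR=18/13; mL=-9/13, mR=90/17; mL+mR=1017/221 → advance +1; mR−mL=1323/221 → turn +1·90°
n=4: pose=(2,-3,W); sL=45/17, sR=9; mL=-9/2, mR=45/17; mL+mR=-63/34 → advance -1; mR−mL=243/34 → turn +1·90°
n=5: pose=(3,-3,S); sL=10/13, sR=90/61; mL=-45/61, mR=10/13; mL+mR=25/793 → advance +1; mR−mL=1195/793 → turn +1·90°
n=6: pose=(3,-4,E); sL=45/52, sR=45/68; mL=-45/136, mR=45/52; mL+mR=945/1768 → advance +1; mR−mL=2115/1768 → turn +1·90°
n=7: pose=(4,-4,N); sL=90/37, sR=90/101; mL=-45/101, mR=90/37; mL+mR=7425/3737 → advance +1; mR−mL=10755/3737 → turn +1·90°

0 45/13 45 -45/2 45/13 0 -3 W
1 18/17 2 -1 18/17 1 -3 S
2 45/34 9/10 -9/20 45/34 1 -4 E
3 90/17 18/13 -9/13 90/17 2 -4 N
4 45/17 9 -9/2 45/17 2 -3 W
5 10/13 90/61 -45/61 10/13 3 -3 S
6 45/52 45/68 -45/136 45/52 3 -4 E
7 90/37 90/101 -45/101 90/37 4 -4 N
final 4 -3 W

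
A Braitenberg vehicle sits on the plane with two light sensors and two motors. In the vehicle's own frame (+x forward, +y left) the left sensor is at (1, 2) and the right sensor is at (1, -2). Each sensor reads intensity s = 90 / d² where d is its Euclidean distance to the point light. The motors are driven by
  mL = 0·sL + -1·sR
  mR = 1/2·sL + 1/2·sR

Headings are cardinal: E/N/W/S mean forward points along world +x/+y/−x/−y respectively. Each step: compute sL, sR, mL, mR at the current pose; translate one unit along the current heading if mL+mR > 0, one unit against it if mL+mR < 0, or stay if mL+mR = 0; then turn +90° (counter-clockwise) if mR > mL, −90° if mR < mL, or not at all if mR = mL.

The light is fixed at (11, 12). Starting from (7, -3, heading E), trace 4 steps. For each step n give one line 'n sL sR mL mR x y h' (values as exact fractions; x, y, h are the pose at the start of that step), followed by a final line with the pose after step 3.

n=0: pose=(7,-3,E); sL=45/89, sR=45/149; mL=-45/149, mR=5355/13261; mL+mR=1350/13261 → advance +1; mR−mL=9360/13261 → turn +1·90°
n=1: pose=(8,-3,N); sL=90/221, sR=90/197; mL=-90/197, mR=18810/43537; mL+mR=-1080/43537 → advance -1; mR−mL=38700/43537 → turn +1·90°
n=2: pose=(8,-4,W); sL=9/34, sR=45/106; mL=-45/106, mR=621/1802; mL+mR=-72/901 → advance -1; mR−mL=693/901 → turn +1·90°
n=3: pose=(9,-4,S); sL=90/289, sR=18/61; mL=-18/61, mR=5346/17629; mL+mR=144/17629 → advance +1; mR−mL=10548/17629 → turn +1·90°

0 45/89 45/149 -45/149 5355/13261 7 -3 E
1 90/221 90/197 -90/197 18810/43537 8 -3 N
2 9/34 45/106 -45/106 621/1802 8 -4 W
3 90/289 18/61 -18/61 5346/17629 9 -4 S
final 9 -5 E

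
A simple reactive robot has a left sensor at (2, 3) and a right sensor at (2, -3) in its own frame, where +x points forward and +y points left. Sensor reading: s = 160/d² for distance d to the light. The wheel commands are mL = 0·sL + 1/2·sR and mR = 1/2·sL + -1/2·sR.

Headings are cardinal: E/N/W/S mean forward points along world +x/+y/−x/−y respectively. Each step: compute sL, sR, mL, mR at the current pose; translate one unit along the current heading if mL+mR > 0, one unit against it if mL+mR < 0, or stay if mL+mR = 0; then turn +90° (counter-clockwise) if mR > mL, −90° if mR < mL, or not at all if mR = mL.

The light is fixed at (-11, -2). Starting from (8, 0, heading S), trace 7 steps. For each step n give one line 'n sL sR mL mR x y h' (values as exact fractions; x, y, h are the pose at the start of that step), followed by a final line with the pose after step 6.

n=0: pose=(8,0,S); sL=40/121, sR=5/8; mL=5/16, mR=-285/1936; mL+mR=20/121 → advance +1; mR−mL=-445/968 → turn -1·90°
n=1: pose=(8,-1,W); sL=160/293, sR=32/61; mL=16/61, mR=192/17873; mL+mR=80/293 → advance +1; mR−mL=-4496/17873 → turn -1·90°
n=2: pose=(7,-1,N); sL=80/117, sR=16/45; mL=8/45, mR=32/195; mL+mR=40/117 → advance +1; mR−mL=-8/585 → turn -1·90°
n=3: pose=(7,0,E); sL=32/85, sR=160/401; mL=80/401, mR=-384/34085; mL+mR=16/85 → advance +1; mR−mL=-7184/34085 → turn -1·90°
n=4: pose=(8,0,S); sL=40/121, sR=5/8; mL=5/16, mR=-285/1936; mL+mR=20/121 → advance +1; mR−mL=-445/968 → turn -1·90°
n=5: pose=(8,-1,W); sL=160/293, sR=32/61; mL=16/61, mR=192/17873; mL+mR=80/293 → advance +1; mR−mL=-4496/17873 → turn -1·90°
n=6: pose=(7,-1,N); sL=80/117, sR=16/45; mL=8/45, mR=32/195; mL+mR=40/117 → advance +1; mR−mL=-8/585 → turn -1·90°

0 40/121 5/8 5/16 -285/1936 8 0 S
1 160/293 32/61 16/61 192/17873 8 -1 W
2 80/117 16/45 8/45 32/195 7 -1 N
3 32/85 160/401 80/401 -384/34085 7 0 E
4 40/121 5/8 5/16 -285/1936 8 0 S
5 160/293 32/61 16/61 192/17873 8 -1 W
6 80/117 16/45 8/45 32/195 7 -1 N
final 7 0 E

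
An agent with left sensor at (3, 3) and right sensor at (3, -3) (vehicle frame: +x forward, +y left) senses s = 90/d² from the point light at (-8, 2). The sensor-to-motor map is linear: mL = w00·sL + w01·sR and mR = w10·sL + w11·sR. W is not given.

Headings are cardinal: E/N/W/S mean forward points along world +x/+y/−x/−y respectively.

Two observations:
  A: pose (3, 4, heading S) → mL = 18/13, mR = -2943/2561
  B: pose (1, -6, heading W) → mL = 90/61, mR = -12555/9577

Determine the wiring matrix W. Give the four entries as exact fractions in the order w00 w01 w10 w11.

obs A: pose=(3,4,S) → sL=90/197, sR=18/13, mL=18/13, mR=-2943/2561
obs B: pose=(1,-6,W) → sL=90/157, sR=90/61, mL=90/61, mR=-12555/9577
sensor matrix S = [[90/197, 18/13], [90/157, 90/61]]; det S = -2935440/24526697
solve [mL_A; mL_B] = S·[w00; w01] and [mR_A; mR_B] = S·[w10; w11]:
  w00 = 0, w01 = 1, w10 = -1, w11 = -1/2

0 1 -1 -1/2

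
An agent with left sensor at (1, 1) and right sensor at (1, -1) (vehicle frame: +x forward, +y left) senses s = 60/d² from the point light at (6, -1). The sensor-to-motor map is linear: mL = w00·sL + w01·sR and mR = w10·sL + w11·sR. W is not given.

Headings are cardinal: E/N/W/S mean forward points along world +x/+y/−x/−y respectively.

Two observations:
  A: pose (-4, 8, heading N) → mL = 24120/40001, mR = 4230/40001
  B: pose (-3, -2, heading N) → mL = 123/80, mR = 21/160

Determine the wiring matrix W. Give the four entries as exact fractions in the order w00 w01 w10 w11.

obs A: pose=(-4,8,N) → sL=60/221, sR=60/181, mL=24120/40001, mR=4230/40001
obs B: pose=(-3,-2,N) → sL=3/5, sR=15/16, mL=123/80, mR=21/160
sensor matrix S = [[60/221, 60/181], [3/5, 15/16]]; det S = 8901/160004
solve [mL_A; mL_B] = S·[w00; w01] and [mR_A; mR_B] = S·[w10; w11]:
  w00 = 1, w01 = 1, w10 = 1, w11 = -1/2

1 1 1 -1/2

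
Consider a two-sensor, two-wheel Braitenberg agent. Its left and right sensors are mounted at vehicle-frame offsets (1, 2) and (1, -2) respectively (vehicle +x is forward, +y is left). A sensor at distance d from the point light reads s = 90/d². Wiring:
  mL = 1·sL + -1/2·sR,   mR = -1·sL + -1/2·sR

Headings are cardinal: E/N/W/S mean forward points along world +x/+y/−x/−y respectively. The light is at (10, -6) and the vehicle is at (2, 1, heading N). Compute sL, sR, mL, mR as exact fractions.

45/82 9/10 81/820 -819/820

left sensor world pos  = (0, 2); dL² = 164
right sensor world pos = (4, 2); dR² = 100
sL = 90/164 = 45/82
sR = 90/100 = 9/10
mL = 1·sL + -1/2·sR = 81/820
mR = -1·sL + -1/2·sR = -819/820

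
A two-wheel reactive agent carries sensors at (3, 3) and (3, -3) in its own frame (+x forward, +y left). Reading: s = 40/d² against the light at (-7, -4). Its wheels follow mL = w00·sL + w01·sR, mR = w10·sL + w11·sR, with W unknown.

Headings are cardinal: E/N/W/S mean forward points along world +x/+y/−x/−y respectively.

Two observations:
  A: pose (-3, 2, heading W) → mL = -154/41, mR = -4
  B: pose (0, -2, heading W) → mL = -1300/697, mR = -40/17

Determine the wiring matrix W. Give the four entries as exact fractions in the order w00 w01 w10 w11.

-1 1/2 -1 0

obs A: pose=(-3,2,W) → sL=4, sR=20/41, mL=-154/41, mR=-4
obs B: pose=(0,-2,W) → sL=40/17, sR=40/41, mL=-1300/697, mR=-40/17
sensor matrix S = [[4, 20/41], [40/17, 40/41]]; det S = 1920/697
solve [mL_A; mL_B] = S·[w00; w01] and [mR_A; mR_B] = S·[w10; w11]:
  w00 = -1, w01 = 1/2, w10 = -1, w11 = 0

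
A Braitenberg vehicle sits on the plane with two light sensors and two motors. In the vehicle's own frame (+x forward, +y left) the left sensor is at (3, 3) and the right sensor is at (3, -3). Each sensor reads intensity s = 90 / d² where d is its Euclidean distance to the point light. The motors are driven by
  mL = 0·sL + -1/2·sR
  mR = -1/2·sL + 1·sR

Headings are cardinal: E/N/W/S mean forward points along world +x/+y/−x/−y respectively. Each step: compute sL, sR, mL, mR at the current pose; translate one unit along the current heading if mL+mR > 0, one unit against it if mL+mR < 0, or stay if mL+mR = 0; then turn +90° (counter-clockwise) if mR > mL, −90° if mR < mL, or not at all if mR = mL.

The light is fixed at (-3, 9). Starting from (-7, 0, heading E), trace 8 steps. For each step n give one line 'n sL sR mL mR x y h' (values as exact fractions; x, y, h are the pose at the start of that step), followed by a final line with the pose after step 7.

n=0: pose=(-7,0,E); sL=90/37, sR=18/29; mL=-9/29, mR=-639/1073; mL+mR=-972/1073 → advance -1; mR−mL=-306/1073 → turn -1·90°
n=1: pose=(-8,0,S); sL=45/74, sR=45/104; mL=-45/208, mR=495/3848; mL+mR=-675/7696 → advance -1; mR−mL=2655/7696 → turn +1·90°
n=2: pose=(-8,1,E); sL=90/29, sR=18/25; mL=-9/25, mR=-603/725; mL+mR=-864/725 → advance -1; mR−mL=-342/725 → turn -1·90°
n=3: pose=(-9,1,S); sL=9/13, sR=45/101; mL=-45/202, mR=261/2626; mL+mR=-162/1313 → advance -1; mR−mL=423/1313 → turn +1·90°
n=4: pose=(-9,2,E); sL=18/5, sR=90/109; mL=-45/109, mR=-531/545; mL+mR=-756/545 → advance -1; mR−mL=-306/545 → turn -1·90°
n=5: pose=(-10,2,S); sL=45/58, sR=9/20; mL=-9/40, mR=9/145; mL+mR=-189/1160 → advance -1; mR−mL=333/1160 → turn +1·90°
n=6: pose=(-10,3,E); sL=18/5, sR=90/97; mL=-45/97, mR=-423/485; mL+mR=-648/485 → advance -1; mR−mL=-198/485 → turn -1·90°
n=7: pose=(-11,3,S); sL=45/53, sR=45/101; mL=-45/202, mR=225/10706; mL+mR=-1080/5353 → advance -1; mR−mL=1305/5353 → turn +1·90°

0 90/37 18/29 -9/29 -639/1073 -7 0 E
1 45/74 45/104 -45/208 495/3848 -8 0 S
2 90/29 18/25 -9/25 -603/725 -8 1 E
3 9/13 45/101 -45/202 261/2626 -9 1 S
4 18/5 90/109 -45/109 -531/545 -9 2 E
5 45/58 9/20 -9/40 9/145 -10 2 S
6 18/5 90/97 -45/97 -423/485 -10 3 E
7 45/53 45/101 -45/202 225/10706 -11 3 S
final -11 4 E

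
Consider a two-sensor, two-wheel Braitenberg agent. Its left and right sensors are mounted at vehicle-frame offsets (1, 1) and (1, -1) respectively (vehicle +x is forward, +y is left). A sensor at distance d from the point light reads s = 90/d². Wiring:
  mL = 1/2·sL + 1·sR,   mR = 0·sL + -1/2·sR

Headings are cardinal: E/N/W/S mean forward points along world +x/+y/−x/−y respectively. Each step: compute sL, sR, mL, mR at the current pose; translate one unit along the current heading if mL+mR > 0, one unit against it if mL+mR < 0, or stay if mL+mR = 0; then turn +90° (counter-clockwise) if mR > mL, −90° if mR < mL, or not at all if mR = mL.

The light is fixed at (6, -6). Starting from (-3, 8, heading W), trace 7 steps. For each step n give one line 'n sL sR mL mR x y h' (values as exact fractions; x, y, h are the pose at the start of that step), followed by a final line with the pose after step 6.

0 90/269 18/65 7767/17485 -9/65 -3 8 W
1 45/173 5/17 2495/5882 -5/34 -4 8 N
2 90/337 90/277 42795/93349 -45/277 -4 9 E
3 9/26 45/148 459/962 -45/296 -3 9 S
4 90/269 18/65 7767/17485 -9/65 -3 8 W
5 45/173 5/17 2495/5882 -5/34 -4 8 N
6 90/337 90/277 42795/93349 -45/277 -4 9 E
final -3 9 S

n=0: pose=(-3,8,W); sL=90/269, sR=18/65; mL=7767/17485, mR=-9/65; mL+mR=5346/17485 → advance +1; mR−mL=-10188/17485 → turn -1·90°
n=1: pose=(-4,8,N); sL=45/173, sR=5/17; mL=2495/5882, mR=-5/34; mL+mR=815/2941 → advance +1; mR−mL=-1680/2941 → turn -1·90°
n=2: pose=(-4,9,E); sL=90/337, sR=90/277; mL=42795/93349, mR=-45/277; mL+mR=27630/93349 → advance +1; mR−mL=-57960/93349 → turn -1·90°
n=3: pose=(-3,9,S); sL=9/26, sR=45/148; mL=459/962, mR=-45/296; mL+mR=1251/3848 → advance +1; mR−mL=-2421/3848 → turn -1·90°
n=4: pose=(-3,8,W); sL=90/269, sR=18/65; mL=7767/17485, mR=-9/65; mL+mR=5346/17485 → advance +1; mR−mL=-10188/17485 → turn -1·90°
n=5: pose=(-4,8,N); sL=45/173, sR=5/17; mL=2495/5882, mR=-5/34; mL+mR=815/2941 → advance +1; mR−mL=-1680/2941 → turn -1·90°
n=6: pose=(-4,9,E); sL=90/337, sR=90/277; mL=42795/93349, mR=-45/277; mL+mR=27630/93349 → advance +1; mR−mL=-57960/93349 → turn -1·90°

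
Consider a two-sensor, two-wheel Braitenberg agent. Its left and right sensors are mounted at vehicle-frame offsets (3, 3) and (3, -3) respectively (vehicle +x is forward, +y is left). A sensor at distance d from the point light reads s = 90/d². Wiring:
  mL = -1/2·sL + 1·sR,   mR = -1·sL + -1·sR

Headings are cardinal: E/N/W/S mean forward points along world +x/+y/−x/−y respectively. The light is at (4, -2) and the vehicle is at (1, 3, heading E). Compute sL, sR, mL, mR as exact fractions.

45/32 45/2 1395/64 -765/32

left sensor world pos  = (4, 6); dL² = 64
right sensor world pos = (4, 0); dR² = 4
sL = 90/64 = 45/32
sR = 90/4 = 45/2
mL = -1/2·sL + 1·sR = 1395/64
mR = -1·sL + -1·sR = -765/32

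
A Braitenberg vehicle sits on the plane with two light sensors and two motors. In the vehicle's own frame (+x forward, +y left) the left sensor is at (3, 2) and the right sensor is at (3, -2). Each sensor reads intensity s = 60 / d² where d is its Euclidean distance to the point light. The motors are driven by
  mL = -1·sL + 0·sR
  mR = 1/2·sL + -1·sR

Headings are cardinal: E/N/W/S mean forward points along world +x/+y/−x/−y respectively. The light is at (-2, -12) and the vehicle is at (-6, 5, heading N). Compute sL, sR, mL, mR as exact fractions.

left sensor world pos  = (-8, 8); dL² = 436
right sensor world pos = (-4, 8); dR² = 404
sL = 60/436 = 15/109
sR = 60/404 = 15/101
mL = -1·sL + 0·sR = -15/109
mR = 1/2·sL + -1·sR = -1755/22018

15/109 15/101 -15/109 -1755/22018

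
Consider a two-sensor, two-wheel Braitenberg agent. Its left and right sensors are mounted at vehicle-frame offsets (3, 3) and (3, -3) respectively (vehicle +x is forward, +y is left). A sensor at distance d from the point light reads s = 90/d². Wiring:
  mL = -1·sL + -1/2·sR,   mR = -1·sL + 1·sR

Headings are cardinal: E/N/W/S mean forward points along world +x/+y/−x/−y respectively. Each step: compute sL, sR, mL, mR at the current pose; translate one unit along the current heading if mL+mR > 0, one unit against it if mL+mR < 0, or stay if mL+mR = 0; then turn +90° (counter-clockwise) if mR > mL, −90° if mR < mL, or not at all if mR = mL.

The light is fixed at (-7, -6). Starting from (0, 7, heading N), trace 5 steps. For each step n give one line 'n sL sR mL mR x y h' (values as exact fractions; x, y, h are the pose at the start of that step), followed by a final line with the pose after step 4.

0 45/136 45/178 -5535/12104 -945/12104 0 7 N
1 90/97 90/241 -26055/23377 -12960/23377 0 6 W
2 45/101 45/53 -9315/10706 2160/5353 1 6 S
3 90/377 90/221 -2835/6409 1080/6409 1 7 E
4 45/136 45/178 -5535/12104 -945/12104 0 7 N
final 0 6 W

n=0: pose=(0,7,N); sL=45/136, sR=45/178; mL=-5535/12104, mR=-945/12104; mL+mR=-810/1513 → advance -1; mR−mL=135/356 → turn +1·90°
n=1: pose=(0,6,W); sL=90/97, sR=90/241; mL=-26055/23377, mR=-12960/23377; mL+mR=-39015/23377 → advance -1; mR−mL=135/241 → turn +1·90°
n=2: pose=(1,6,S); sL=45/101, sR=45/53; mL=-9315/10706, mR=2160/5353; mL+mR=-4995/10706 → advance -1; mR−mL=135/106 → turn +1·90°
n=3: pose=(1,7,E); sL=90/377, sR=90/221; mL=-2835/6409, mR=1080/6409; mL+mR=-135/493 → advance -1; mR−mL=135/221 → turn +1·90°
n=4: pose=(0,7,N); sL=45/136, sR=45/178; mL=-5535/12104, mR=-945/12104; mL+mR=-810/1513 → advance -1; mR−mL=135/356 → turn +1·90°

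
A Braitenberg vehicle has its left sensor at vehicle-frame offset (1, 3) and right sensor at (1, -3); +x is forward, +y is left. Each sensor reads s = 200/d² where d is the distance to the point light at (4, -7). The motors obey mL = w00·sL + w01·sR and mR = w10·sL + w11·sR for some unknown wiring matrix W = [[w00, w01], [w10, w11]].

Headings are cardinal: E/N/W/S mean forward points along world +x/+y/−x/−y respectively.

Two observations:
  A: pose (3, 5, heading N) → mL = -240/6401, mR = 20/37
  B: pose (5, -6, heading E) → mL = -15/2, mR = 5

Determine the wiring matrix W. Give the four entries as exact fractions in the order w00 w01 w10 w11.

obs A: pose=(3,5,N) → sL=40/37, sR=200/173, mL=-240/6401, mR=20/37
obs B: pose=(5,-6,E) → sL=10, sR=25, mL=-15/2, mR=5
sensor matrix S = [[40/37, 200/173], [10, 25]]; det S = 99000/6401
solve [mL_A; mL_B] = S·[w00; w01] and [mR_A; mR_B] = S·[w10; w11]:
  w00 = 1/2, w01 = -1/2, w10 = 1/2, w11 = 0

1/2 -1/2 1/2 0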